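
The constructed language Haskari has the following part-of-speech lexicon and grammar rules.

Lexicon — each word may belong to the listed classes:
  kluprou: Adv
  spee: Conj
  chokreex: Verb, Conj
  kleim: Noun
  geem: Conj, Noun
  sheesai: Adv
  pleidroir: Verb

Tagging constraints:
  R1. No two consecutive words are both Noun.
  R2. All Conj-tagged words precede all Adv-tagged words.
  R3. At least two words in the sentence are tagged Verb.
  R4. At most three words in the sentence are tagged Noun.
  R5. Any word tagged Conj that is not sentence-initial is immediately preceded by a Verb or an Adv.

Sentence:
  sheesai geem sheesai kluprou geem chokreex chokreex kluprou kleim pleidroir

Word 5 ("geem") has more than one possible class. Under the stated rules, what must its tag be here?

Candidates per position — 1:sheesai {Adv}; 2:geem {Conj,Noun}; 3:sheesai {Adv}; 4:kluprou {Adv}; 5:geem {Conj,Noun}; 6:chokreex {Verb,Conj}; 7:chokreex {Verb,Conj}; 8:kluprou {Adv}; 9:kleim {Noun}; 10:pleidroir {Verb}.
If word 2 were Conj, no tagging could satisfy rule 2; so word 2 is Noun.
If word 5 were Conj, no tagging could satisfy rule 2; so word 5 is Noun.
If word 6 were Conj, no tagging could satisfy rule 2; so word 6 is Verb.
If word 7 were Conj, no tagging could satisfy rule 2; so word 7 is Verb.
That leaves exactly one tagging: Adv Noun Adv Adv Noun Verb Verb Adv Noun Verb.
Checking: rule 1 ok; rule 2 ok; rule 3 ok; rule 4 ok; rule 5 ok.

Noun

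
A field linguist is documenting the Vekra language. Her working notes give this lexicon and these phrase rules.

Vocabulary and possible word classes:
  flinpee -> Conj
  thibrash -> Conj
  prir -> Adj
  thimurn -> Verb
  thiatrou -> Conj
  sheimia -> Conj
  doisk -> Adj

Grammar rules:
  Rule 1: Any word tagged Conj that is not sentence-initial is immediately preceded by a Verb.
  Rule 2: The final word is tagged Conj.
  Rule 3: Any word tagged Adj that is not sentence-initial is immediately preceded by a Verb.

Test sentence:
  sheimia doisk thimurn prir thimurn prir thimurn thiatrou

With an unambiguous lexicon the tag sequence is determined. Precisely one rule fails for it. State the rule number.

Fixed tagging: Conj Adj Verb Adj Verb Adj Verb Conj.
Applying the rules: R1 holds, R2 holds, R3 violated.
Only rule 3 fails.

3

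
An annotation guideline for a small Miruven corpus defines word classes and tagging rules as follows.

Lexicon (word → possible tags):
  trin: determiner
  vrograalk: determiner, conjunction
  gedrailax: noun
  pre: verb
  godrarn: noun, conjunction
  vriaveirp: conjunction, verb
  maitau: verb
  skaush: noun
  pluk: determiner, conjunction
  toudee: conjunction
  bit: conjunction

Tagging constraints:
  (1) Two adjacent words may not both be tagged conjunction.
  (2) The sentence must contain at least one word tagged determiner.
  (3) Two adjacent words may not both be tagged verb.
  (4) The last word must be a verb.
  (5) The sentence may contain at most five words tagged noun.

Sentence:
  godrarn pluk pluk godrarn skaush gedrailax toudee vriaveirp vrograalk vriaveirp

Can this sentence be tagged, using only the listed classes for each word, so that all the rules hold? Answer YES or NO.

YES

Candidates per position — 1:godrarn {noun,conjunction}; 2:pluk {determiner,conjunction}; 3:pluk {determiner,conjunction}; 4:godrarn {noun,conjunction}; 5:skaush {noun}; 6:gedrailax {noun}; 7:toudee {conjunction}; 8:vriaveirp {conjunction,verb}; 9:vrograalk {determiner,conjunction}; 10:vriaveirp {conjunction,verb}.
One satisfying assignment: noun conjunction determiner noun noun noun conjunction verb conjunction verb.
Check: rule 1 holds; rule 2 holds; rule 3 holds; rule 4 holds; rule 5 holds.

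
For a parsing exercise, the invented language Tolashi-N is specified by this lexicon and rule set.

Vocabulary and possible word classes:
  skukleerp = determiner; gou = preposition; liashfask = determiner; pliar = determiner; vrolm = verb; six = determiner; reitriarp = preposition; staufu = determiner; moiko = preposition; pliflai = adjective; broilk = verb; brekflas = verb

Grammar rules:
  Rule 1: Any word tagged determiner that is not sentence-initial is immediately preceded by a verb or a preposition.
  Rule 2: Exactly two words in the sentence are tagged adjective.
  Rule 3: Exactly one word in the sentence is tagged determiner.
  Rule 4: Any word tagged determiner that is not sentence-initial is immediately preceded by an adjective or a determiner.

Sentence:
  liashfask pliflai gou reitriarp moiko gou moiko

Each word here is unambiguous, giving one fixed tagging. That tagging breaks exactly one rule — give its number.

Fixed tagging: determiner adjective preposition preposition preposition preposition preposition.
Rule check: R1 ok, R2 fails, R3 ok, R4 ok.
Only rule 2 fails.

2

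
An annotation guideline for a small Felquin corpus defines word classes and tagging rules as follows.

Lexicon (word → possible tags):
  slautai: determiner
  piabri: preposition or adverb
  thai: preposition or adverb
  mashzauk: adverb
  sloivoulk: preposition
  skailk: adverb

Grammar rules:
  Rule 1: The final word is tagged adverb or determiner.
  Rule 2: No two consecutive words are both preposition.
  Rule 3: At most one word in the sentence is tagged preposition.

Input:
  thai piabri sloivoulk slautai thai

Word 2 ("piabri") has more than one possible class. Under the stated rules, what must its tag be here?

Candidates per position — 1:thai {preposition,adverb}; 2:piabri {preposition,adverb}; 3:sloivoulk {preposition}; 4:slautai {determiner}; 5:thai {preposition,adverb}.
Position 1: tagging it preposition would leave rule 3 unsatisfiable, so it must be adverb.
Position 2: tagging it preposition would leave rule 2 unsatisfiable, so it must be adverb.
Position 5: tagging it preposition would leave rule 1 unsatisfiable, so it must be adverb.
So the tagging must be: adverb adverb preposition determiner adverb.
Rule-by-rule: rule 1 holds; rule 2 holds; rule 3 holds.

adverb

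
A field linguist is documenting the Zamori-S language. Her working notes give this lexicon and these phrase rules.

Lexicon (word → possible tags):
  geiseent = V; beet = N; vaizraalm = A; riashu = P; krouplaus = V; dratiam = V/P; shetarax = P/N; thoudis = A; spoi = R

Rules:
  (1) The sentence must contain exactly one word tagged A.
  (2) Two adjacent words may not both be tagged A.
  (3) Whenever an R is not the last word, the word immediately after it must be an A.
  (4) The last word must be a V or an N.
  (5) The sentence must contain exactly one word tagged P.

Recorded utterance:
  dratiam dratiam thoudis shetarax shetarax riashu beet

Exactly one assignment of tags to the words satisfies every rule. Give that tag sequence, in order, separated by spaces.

V V A N N P N

Candidates per position — 1:dratiam {V,P}; 2:dratiam {V,P}; 3:thoudis {A}; 4:shetarax {P,N}; 5:shetarax {P,N}; 6:riashu {P}; 7:beet {N}.
Word 1 cannot be P — rule 5 would then fail for every completion. It is V.
Word 2 cannot be P — rule 5 would then fail for every completion. It is V.
Word 4 cannot be P — rule 5 would then fail for every completion. It is N.
Word 5 cannot be P — rule 5 would then fail for every completion. It is N.
That leaves exactly one tagging: V V A N N P N.
Rule-by-rule: rule 1 ✓; rule 2 ✓; rule 3 ✓; rule 4 ✓; rule 5 ✓.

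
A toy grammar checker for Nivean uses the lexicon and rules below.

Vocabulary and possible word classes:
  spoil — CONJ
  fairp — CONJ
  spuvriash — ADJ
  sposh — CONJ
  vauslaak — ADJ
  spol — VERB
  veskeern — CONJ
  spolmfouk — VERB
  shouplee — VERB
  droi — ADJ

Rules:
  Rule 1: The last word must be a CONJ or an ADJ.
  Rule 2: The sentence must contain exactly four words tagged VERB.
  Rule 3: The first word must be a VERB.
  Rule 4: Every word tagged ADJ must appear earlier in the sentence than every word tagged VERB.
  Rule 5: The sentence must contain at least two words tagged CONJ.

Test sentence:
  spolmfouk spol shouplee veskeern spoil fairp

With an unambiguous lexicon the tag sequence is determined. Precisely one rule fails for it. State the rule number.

2

Fixed tagging: VERB VERB VERB CONJ CONJ CONJ.
Applying the rules: R1 ok, R2 fails, R3 ok, R4 ok, R5 ok.
Only rule 2 fails.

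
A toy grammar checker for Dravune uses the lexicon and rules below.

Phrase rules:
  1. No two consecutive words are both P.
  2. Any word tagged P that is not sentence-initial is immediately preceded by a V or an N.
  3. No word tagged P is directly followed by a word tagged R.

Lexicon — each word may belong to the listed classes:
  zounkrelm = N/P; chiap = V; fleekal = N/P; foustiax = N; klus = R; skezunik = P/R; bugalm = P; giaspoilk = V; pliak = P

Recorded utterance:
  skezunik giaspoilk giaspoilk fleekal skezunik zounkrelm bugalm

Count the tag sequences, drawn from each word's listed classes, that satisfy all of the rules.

Candidates per position — 1:skezunik {P,R}; 2:giaspoilk {V}; 3:giaspoilk {V}; 4:fleekal {N,P}; 5:skezunik {P,R}; 6:zounkrelm {N,P}; 7:bugalm {P}.
There are 16 candidate sequences in total.
The sequences that satisfy every rule: P V V N P N P; P V V N R N P; R V V N P N P; R V V N R N P.
Count = 4.

4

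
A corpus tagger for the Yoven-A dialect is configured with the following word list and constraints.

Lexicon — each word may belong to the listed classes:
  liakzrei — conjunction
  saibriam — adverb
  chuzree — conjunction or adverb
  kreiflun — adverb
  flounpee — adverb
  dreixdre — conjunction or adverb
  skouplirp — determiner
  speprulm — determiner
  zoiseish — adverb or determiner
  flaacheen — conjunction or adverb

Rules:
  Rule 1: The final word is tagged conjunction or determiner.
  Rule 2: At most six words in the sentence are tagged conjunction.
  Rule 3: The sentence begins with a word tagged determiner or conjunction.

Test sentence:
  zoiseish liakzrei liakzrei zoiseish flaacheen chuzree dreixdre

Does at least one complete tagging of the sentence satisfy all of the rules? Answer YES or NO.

Candidates per position — 1:zoiseish {adverb,determiner}; 2:liakzrei {conjunction}; 3:liakzrei {conjunction}; 4:zoiseish {adverb,determiner}; 5:flaacheen {conjunction,adverb}; 6:chuzree {conjunction,adverb}; 7:dreixdre {conjunction,adverb}.
One satisfying assignment: determiner conjunction conjunction determiner conjunction conjunction conjunction.
Check: rule 1 satisfied; rule 2 satisfied; rule 3 satisfied.

YES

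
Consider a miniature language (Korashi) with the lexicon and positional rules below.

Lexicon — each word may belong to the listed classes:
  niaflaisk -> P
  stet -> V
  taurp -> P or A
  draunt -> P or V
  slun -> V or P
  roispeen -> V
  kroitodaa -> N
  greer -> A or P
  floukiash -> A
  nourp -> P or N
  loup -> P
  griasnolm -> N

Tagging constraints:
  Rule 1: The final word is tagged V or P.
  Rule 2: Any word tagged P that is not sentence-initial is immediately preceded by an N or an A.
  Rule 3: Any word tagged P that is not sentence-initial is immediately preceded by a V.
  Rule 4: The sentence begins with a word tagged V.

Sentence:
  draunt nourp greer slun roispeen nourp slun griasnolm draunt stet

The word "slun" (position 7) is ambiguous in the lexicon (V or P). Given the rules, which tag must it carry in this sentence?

Candidates per position — 1:draunt {P,V}; 2:nourp {P,N}; 3:greer {A,P}; 4:slun {V,P}; 5:roispeen {V}; 6:nourp {P,N}; 7:slun {V,P}; 8:griasnolm {N}; 9:draunt {P,V}; 10:stet {V}.
At position 1, choosing P makes rule 4 impossible to satisfy; hence V.
At position 2, choosing P makes rule 2 impossible to satisfy; hence N.
At position 3, choosing P makes rule 3 impossible to satisfy; hence A.
At position 4, choosing P makes rule 3 impossible to satisfy; hence V.
At position 6, choosing P makes rule 2 impossible to satisfy; hence N.
At position 7, choosing P makes rule 3 impossible to satisfy; hence V.
At position 9, choosing P makes rule 3 impossible to satisfy; hence V.
That leaves exactly one tagging: V N A V V N V N V V.
Checking: rule 1 holds; rule 2 holds; rule 3 holds; rule 4 holds.

V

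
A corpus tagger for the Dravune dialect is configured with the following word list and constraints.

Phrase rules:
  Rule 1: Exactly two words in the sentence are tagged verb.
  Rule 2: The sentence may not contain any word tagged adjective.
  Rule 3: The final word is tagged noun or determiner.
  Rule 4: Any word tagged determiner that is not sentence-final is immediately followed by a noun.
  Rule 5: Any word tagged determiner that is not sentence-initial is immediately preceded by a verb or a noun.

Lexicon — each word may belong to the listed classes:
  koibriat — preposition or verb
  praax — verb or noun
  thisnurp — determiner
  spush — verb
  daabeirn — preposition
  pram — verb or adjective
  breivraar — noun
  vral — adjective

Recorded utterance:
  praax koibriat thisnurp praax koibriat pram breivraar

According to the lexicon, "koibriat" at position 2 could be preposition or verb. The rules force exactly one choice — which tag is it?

Candidates per position — 1:praax {verb,noun}; 2:koibriat {preposition,verb}; 3:thisnurp {determiner}; 4:praax {verb,noun}; 5:koibriat {preposition,verb}; 6:pram {verb,adjective}; 7:breivraar {noun}.
Position 2: preposition is ruled out by rule 5; that leaves verb.
Position 4: verb is ruled out by rule 4; that leaves noun.
Position 6: adjective is ruled out by rule 2; that leaves verb.
Position 1: verb is ruled out by rule 1; that leaves noun.
Position 5: verb is ruled out by rule 1; that leaves preposition.
So the tagging must be: noun verb determiner noun preposition verb noun.
Verifying each rule — rule 1 holds; rule 2 holds; rule 3 holds; rule 4 holds; rule 5 holds.

verb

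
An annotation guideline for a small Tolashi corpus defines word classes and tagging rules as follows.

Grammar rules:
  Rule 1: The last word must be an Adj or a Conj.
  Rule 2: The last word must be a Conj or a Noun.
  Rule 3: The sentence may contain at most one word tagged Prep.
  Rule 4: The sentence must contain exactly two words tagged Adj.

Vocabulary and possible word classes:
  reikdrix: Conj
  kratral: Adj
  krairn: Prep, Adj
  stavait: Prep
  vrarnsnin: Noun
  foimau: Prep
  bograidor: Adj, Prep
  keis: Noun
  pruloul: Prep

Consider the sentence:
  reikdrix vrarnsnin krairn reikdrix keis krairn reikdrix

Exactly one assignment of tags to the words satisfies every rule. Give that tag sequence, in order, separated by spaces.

Candidates per position — 1:reikdrix {Conj}; 2:vrarnsnin {Noun}; 3:krairn {Prep,Adj}; 4:reikdrix {Conj}; 5:keis {Noun}; 6:krairn {Prep,Adj}; 7:reikdrix {Conj}.
Position 3: Prep is ruled out by rule 4; that leaves Adj.
Position 6: Prep is ruled out by rule 4; that leaves Adj.
That leaves exactly one tagging: Conj Noun Adj Conj Noun Adj Conj.
Checking: rule 1 ✓; rule 2 ✓; rule 3 ✓; rule 4 ✓.

Conj Noun Adj Conj Noun Adj Conj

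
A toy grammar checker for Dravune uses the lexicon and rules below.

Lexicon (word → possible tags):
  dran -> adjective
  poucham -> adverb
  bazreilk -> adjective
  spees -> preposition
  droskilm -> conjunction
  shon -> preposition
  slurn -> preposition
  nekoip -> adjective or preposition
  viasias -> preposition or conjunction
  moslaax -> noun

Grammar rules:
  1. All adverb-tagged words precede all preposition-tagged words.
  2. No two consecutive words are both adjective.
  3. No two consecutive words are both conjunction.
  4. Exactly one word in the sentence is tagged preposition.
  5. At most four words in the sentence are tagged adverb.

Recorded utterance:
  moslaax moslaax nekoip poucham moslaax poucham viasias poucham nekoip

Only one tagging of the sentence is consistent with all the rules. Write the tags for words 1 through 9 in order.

noun noun adjective adverb noun adverb conjunction adverb preposition

Candidates per position — 1:moslaax {noun}; 2:moslaax {noun}; 3:nekoip {adjective,preposition}; 4:poucham {adverb}; 5:moslaax {noun}; 6:poucham {adverb}; 7:viasias {preposition,conjunction}; 8:poucham {adverb}; 9:nekoip {adjective,preposition}.
Position 3: preposition is ruled out by rule 1; that leaves adjective.
Position 7: preposition is ruled out by rule 1; that leaves conjunction.
Position 9: adjective is ruled out by rule 4; that leaves preposition.
That leaves exactly one tagging: noun noun adjective adverb noun adverb conjunction adverb preposition.
Rule-by-rule: rule 1 ok; rule 2 ok; rule 3 ok; rule 4 ok; rule 5 ok.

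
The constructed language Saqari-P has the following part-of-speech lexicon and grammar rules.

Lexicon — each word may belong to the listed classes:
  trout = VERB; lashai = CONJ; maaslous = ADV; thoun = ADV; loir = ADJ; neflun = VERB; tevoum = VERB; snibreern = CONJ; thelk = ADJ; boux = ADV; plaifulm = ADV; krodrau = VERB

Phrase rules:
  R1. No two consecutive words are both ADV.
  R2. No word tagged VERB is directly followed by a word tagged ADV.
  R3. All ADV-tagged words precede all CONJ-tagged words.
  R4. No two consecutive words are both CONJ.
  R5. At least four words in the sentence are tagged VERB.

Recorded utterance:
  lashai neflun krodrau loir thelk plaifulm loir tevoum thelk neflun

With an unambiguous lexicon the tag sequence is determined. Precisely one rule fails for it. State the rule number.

Fixed tagging: CONJ VERB VERB ADJ ADJ ADV ADJ VERB ADJ VERB.
Applying the rules: R1 pass, R2 pass, R3 fail, R4 pass, R5 pass.
Only rule 3 fails.

3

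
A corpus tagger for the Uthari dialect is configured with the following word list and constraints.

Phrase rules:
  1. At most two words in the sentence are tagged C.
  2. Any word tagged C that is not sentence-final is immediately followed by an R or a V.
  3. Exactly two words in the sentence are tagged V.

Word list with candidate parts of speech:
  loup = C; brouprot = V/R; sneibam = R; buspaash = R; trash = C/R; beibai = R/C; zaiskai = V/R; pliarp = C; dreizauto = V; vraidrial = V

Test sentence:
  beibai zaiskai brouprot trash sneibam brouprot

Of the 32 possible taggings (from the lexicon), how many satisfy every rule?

Candidates per position — 1:beibai {R,C}; 2:zaiskai {V,R}; 3:brouprot {V,R}; 4:trash {C,R}; 5:sneibam {R}; 6:brouprot {V,R}.
There are 32 candidate sequences in total.
Checking each against the rules leaves 12 sequences.
Count = 12.

12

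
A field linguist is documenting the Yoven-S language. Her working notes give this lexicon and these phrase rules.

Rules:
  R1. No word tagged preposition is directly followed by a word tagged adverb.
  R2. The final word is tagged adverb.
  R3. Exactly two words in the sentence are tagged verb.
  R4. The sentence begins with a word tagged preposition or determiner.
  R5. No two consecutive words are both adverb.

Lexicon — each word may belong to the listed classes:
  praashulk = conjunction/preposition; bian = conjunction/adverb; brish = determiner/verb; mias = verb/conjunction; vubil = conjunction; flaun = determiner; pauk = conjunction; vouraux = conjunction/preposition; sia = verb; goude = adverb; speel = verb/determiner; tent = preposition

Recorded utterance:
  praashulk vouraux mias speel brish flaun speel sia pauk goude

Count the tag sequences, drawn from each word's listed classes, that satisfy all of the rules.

8

Candidates per position — 1:praashulk {conjunction,preposition}; 2:vouraux {conjunction,preposition}; 3:mias {verb,conjunction}; 4:speel {verb,determiner}; 5:brish {determiner,verb}; 6:flaun {determiner}; 7:speel {verb,determiner}; 8:sia {verb}; 9:pauk {conjunction}; 10:goude {adverb}.
There are 64 candidate sequences in total.
Checking each against the rules leaves 8 sequences.
Count = 8.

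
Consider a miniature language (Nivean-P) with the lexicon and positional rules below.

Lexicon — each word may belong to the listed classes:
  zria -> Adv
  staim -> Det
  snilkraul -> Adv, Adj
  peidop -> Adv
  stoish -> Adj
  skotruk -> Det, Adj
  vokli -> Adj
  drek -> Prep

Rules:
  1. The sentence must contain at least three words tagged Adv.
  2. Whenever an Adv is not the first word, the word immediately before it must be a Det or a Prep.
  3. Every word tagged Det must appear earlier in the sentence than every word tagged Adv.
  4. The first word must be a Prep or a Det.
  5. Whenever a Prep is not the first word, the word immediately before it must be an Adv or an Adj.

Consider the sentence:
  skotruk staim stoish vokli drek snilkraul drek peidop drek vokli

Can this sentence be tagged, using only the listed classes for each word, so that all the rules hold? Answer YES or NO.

Candidates per position — 1:skotruk {Det,Adj}; 2:staim {Det}; 3:stoish {Adj}; 4:vokli {Adj}; 5:drek {Prep}; 6:snilkraul {Adv,Adj}; 7:drek {Prep}; 8:peidop {Adv}; 9:drek {Prep}; 10:vokli {Adj}.
Rule 1 cannot be satisfied by any choice of tags from the lexicon.
So there is no consistent tagging.

NO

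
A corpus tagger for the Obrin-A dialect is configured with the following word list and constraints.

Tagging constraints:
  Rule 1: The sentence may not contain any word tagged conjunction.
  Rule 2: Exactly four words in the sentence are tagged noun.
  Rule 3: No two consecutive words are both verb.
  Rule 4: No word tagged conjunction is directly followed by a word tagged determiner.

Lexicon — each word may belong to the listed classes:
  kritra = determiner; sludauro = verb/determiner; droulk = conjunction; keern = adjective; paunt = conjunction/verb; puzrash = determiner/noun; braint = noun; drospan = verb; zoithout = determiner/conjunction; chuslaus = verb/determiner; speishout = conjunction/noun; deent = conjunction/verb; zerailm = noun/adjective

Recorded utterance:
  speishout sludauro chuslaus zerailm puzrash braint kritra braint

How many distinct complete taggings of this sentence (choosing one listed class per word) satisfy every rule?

Candidates per position — 1:speishout {conjunction,noun}; 2:sludauro {verb,determiner}; 3:chuslaus {verb,determiner}; 4:zerailm {noun,adjective}; 5:puzrash {determiner,noun}; 6:braint {noun}; 7:kritra {determiner}; 8:braint {noun}.
There are 32 candidate sequences in total.
Checking each against the rules leaves 6 sequences.
Count = 6.

6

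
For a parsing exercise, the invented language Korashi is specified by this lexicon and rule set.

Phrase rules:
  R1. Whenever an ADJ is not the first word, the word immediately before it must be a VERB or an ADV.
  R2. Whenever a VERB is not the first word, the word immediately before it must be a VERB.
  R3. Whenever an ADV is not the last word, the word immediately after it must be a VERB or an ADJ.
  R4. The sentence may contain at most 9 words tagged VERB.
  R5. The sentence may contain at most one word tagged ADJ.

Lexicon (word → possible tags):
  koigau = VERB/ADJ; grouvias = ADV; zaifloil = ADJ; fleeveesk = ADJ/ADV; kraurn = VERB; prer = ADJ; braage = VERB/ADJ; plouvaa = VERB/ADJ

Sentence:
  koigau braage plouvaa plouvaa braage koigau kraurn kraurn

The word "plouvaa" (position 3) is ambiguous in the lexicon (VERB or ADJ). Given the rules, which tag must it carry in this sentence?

Candidates per position — 1:koigau {VERB,ADJ}; 2:braage {VERB,ADJ}; 3:plouvaa {VERB,ADJ}; 4:plouvaa {VERB,ADJ}; 5:braage {VERB,ADJ}; 6:koigau {VERB,ADJ}; 7:kraurn {VERB}; 8:kraurn {VERB}.
Position 1: ADJ is ruled out by rule 2; that leaves VERB.
Position 2: ADJ is ruled out by rule 2; that leaves VERB.
Position 3: ADJ is ruled out by rule 2; that leaves VERB.
Position 4: ADJ is ruled out by rule 2; that leaves VERB.
Position 5: ADJ is ruled out by rule 2; that leaves VERB.
Position 6: ADJ is ruled out by rule 2; that leaves VERB.
So the tagging must be: VERB VERB VERB VERB VERB VERB VERB VERB.
Check: rule 1 ok; rule 2 ok; rule 3 ok; rule 4 ok; rule 5 ok.

VERB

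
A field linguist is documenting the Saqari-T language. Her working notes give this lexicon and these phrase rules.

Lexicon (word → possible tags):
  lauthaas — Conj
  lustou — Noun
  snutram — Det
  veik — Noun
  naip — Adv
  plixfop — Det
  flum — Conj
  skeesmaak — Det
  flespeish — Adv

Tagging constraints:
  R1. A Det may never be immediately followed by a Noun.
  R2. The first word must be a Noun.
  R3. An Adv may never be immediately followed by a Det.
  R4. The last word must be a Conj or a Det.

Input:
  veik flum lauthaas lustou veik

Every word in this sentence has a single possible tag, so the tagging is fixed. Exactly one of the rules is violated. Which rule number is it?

Fixed tagging: Noun Conj Conj Noun Noun.
Applying the rules: R1 ok, R2 ok, R3 ok, R4 fails.
Only rule 4 fails.

4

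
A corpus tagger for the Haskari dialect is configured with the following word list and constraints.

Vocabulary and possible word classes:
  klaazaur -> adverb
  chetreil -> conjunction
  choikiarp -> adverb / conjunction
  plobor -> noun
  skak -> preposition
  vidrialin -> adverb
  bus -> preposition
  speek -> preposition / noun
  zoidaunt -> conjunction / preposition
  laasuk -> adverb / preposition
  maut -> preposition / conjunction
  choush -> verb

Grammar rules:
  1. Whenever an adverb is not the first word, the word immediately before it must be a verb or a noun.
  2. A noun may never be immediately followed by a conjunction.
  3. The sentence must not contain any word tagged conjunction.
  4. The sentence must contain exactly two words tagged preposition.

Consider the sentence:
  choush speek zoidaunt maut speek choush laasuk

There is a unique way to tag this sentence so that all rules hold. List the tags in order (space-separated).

verb noun preposition preposition noun verb adverb

Candidates per position — 1:choush {verb}; 2:speek {preposition,noun}; 3:zoidaunt {conjunction,preposition}; 4:maut {preposition,conjunction}; 5:speek {preposition,noun}; 6:choush {verb}; 7:laasuk {adverb,preposition}.
Position 3: tagging it conjunction would leave rule 3 unsatisfiable, so it must be preposition.
Position 4: tagging it conjunction would leave rule 3 unsatisfiable, so it must be preposition.
Position 5: tagging it preposition would leave rule 4 unsatisfiable, so it must be noun.
Position 7: tagging it preposition would leave rule 4 unsatisfiable, so it must be adverb.
Position 2: tagging it preposition would leave rule 4 unsatisfiable, so it must be noun.
So the tagging must be: verb noun preposition preposition noun verb adverb.
Verifying each rule — rule 1 satisfied; rule 2 satisfied; rule 3 satisfied; rule 4 satisfied.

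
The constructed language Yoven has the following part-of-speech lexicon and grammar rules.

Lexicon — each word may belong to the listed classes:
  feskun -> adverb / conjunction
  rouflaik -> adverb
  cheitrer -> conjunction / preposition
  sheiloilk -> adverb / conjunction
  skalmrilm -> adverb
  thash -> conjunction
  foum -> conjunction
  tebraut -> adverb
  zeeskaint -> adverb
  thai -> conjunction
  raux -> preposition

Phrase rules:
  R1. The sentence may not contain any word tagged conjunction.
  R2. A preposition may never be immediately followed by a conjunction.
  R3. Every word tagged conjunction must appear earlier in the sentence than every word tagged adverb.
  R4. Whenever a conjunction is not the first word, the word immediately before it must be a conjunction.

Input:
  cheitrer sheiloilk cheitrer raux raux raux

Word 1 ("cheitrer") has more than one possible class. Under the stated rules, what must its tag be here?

Candidates per position — 1:cheitrer {conjunction,preposition}; 2:sheiloilk {adverb,conjunction}; 3:cheitrer {conjunction,preposition}; 4:raux {preposition}; 5:raux {preposition}; 6:raux {preposition}.
Word 1 cannot be conjunction — rule 1 would then fail for every completion. It is preposition.
Word 2 cannot be conjunction — rule 1 would then fail for every completion. It is adverb.
Word 3 cannot be conjunction — rule 1 would then fail for every completion. It is preposition.
The only consistent sequence is: preposition adverb preposition preposition preposition preposition.
Checking: rule 1 ✓; rule 2 ✓; rule 3 ✓; rule 4 ✓.

preposition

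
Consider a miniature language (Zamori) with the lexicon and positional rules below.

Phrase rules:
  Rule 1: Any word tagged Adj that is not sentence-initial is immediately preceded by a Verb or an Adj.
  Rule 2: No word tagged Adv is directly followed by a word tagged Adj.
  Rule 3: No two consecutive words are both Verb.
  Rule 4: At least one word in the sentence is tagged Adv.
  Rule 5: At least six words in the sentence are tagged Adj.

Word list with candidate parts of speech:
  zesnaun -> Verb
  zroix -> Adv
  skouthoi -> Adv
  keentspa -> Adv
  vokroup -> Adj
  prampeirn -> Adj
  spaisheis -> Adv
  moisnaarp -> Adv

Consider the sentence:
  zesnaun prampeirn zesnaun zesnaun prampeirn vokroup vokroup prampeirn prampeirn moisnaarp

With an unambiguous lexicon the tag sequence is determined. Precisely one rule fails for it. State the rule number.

Fixed tagging: Verb Adj Verb Verb Adj Adj Adj Adj Adj Adv.
Applying the rules: R1 pass, R2 pass, R3 fail, R4 pass, R5 pass.
Only rule 3 fails.

3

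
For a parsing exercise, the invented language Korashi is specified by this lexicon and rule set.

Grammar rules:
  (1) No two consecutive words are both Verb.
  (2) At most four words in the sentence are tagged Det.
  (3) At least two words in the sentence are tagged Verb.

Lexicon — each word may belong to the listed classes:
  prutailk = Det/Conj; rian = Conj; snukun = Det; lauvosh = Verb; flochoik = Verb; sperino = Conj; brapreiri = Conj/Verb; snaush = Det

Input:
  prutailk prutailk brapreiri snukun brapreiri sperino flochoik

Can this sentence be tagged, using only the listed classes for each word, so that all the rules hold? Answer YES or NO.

Candidates per position — 1:prutailk {Det,Conj}; 2:prutailk {Det,Conj}; 3:brapreiri {Conj,Verb}; 4:snukun {Det}; 5:brapreiri {Conj,Verb}; 6:sperino {Conj}; 7:flochoik {Verb}.
One satisfying assignment: Conj Det Conj Det Verb Conj Verb.
Checking: rule 1 satisfied; rule 2 satisfied; rule 3 satisfied.

YES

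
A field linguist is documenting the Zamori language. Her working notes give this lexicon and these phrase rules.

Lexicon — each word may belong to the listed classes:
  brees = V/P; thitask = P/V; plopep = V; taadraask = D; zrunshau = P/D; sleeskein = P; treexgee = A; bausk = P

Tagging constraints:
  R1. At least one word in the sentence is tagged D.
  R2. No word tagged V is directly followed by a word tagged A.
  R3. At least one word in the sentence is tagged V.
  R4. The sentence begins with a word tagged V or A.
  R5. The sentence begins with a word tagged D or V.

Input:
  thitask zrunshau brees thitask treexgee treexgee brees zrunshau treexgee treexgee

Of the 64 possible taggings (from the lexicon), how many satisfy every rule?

12

Candidates per position — 1:thitask {P,V}; 2:zrunshau {P,D}; 3:brees {V,P}; 4:thitask {P,V}; 5:treexgee {A}; 6:treexgee {A}; 7:brees {V,P}; 8:zrunshau {P,D}; 9:treexgee {A}; 10:treexgee {A}.
There are 64 candidate sequences in total.
Checking each against the rules leaves 12 sequences.
Count = 12.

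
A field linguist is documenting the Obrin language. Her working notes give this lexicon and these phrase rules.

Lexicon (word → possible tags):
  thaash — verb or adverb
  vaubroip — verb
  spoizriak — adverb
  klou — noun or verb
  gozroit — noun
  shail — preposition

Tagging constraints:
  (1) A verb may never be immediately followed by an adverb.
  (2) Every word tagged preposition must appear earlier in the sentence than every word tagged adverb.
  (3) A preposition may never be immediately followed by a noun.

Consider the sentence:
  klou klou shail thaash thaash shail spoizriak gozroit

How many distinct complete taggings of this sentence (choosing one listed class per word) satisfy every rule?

Candidates per position — 1:klou {noun,verb}; 2:klou {noun,verb}; 3:shail {preposition}; 4:thaash {verb,adverb}; 5:thaash {verb,adverb}; 6:shail {preposition}; 7:spoizriak {adverb}; 8:gozroit {noun}.
There are 16 candidate sequences in total.
The sequences that satisfy every rule: noun noun preposition verb verb preposition adverb noun; noun verb preposition verb verb preposition adverb noun; verb noun preposition verb verb preposition adverb noun; verb verb preposition verb verb preposition adverb noun.
Count = 4.

4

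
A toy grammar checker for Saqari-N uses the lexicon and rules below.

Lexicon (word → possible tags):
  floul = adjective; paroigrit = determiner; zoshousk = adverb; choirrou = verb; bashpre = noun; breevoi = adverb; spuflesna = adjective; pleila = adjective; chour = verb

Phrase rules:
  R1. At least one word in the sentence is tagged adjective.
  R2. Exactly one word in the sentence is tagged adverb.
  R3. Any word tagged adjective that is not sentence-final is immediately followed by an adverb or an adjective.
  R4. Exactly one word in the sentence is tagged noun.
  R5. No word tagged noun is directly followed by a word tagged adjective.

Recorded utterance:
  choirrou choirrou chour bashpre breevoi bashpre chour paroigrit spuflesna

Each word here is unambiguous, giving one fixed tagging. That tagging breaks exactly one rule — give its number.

4

Fixed tagging: verb verb verb noun adverb noun verb determiner adjective.
Applying the rules: R1 ✓, R2 ✓, R3 ✓, R4 ✗, R5 ✓.
Only rule 4 fails.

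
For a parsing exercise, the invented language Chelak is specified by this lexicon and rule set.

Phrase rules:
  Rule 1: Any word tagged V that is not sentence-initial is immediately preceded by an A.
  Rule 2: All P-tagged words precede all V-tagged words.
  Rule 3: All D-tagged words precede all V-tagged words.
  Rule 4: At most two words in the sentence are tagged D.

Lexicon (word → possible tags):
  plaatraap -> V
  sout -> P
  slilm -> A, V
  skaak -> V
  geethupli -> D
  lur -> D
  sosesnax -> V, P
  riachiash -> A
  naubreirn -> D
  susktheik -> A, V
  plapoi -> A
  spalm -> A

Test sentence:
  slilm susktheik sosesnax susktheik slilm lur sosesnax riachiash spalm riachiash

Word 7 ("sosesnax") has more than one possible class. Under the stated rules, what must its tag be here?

Candidates per position — 1:slilm {A,V}; 2:susktheik {A,V}; 3:sosesnax {V,P}; 4:susktheik {A,V}; 5:slilm {A,V}; 6:lur {D}; 7:sosesnax {V,P}; 8:riachiash {A}; 9:spalm {A}; 10:riachiash {A}.
If word 1 were V, no tagging could satisfy rule 3; so word 1 is A.
If word 2 were V, no tagging could satisfy rule 3; so word 2 is A.
If word 3 were V, no tagging could satisfy rule 3; so word 3 is P.
If word 4 were V, no tagging could satisfy rule 1; so word 4 is A.
If word 5 were V, no tagging could satisfy rule 3; so word 5 is A.
If word 7 were V, no tagging could satisfy rule 1; so word 7 is P.
The only consistent sequence is: A A P A A D P A A A.
Check: rule 1 ✓; rule 2 ✓; rule 3 ✓; rule 4 ✓.

P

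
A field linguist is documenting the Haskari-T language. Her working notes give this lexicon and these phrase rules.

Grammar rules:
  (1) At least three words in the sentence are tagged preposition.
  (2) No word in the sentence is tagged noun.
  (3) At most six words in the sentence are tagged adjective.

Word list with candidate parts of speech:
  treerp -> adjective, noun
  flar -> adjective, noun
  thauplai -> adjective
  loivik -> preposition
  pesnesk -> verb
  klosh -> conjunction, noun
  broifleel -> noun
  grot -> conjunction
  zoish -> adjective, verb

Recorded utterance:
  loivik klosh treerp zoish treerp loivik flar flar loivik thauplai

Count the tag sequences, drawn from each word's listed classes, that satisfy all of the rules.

2

Candidates per position — 1:loivik {preposition}; 2:klosh {conjunction,noun}; 3:treerp {adjective,noun}; 4:zoish {adjective,verb}; 5:treerp {adjective,noun}; 6:loivik {preposition}; 7:flar {adjective,noun}; 8:flar {adjective,noun}; 9:loivik {preposition}; 10:thauplai {adjective}.
There are 64 candidate sequences in total.
The sequences that satisfy every rule: preposition conjunction adjective adjective adjective preposition adjective adjective preposition adjective; preposition conjunction adjective verb adjective preposition adjective adjective preposition adjective.
Count = 2.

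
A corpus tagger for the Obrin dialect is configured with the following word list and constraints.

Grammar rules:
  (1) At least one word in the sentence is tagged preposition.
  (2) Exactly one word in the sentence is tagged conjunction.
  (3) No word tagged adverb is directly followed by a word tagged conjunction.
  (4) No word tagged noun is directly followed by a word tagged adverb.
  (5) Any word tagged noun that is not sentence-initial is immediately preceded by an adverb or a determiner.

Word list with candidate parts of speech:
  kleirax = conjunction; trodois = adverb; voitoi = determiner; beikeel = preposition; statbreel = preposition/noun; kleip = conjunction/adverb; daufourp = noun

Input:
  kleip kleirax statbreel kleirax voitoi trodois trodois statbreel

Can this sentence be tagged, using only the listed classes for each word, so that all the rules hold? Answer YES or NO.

Candidates per position — 1:kleip {conjunction,adverb}; 2:kleirax {conjunction}; 3:statbreel {preposition,noun}; 4:kleirax {conjunction}; 5:voitoi {determiner}; 6:trodois {adverb}; 7:trodois {adverb}; 8:statbreel {preposition,noun}.
Rule 2 cannot be satisfied by any choice of tags from the lexicon.
So there is no consistent tagging.

NO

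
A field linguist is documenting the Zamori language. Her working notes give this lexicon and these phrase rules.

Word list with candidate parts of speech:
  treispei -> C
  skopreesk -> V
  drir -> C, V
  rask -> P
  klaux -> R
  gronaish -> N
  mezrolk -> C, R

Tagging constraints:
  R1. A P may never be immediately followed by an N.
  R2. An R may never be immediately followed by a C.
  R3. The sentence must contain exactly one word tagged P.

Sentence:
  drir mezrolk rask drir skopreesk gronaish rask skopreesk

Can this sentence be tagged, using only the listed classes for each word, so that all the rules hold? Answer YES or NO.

NO

Candidates per position — 1:drir {C,V}; 2:mezrolk {C,R}; 3:rask {P}; 4:drir {C,V}; 5:skopreesk {V}; 6:gronaish {N}; 7:rask {P}; 8:skopreesk {V}.
Rule 3 cannot be satisfied by any choice of tags from the lexicon.
So there is no consistent tagging.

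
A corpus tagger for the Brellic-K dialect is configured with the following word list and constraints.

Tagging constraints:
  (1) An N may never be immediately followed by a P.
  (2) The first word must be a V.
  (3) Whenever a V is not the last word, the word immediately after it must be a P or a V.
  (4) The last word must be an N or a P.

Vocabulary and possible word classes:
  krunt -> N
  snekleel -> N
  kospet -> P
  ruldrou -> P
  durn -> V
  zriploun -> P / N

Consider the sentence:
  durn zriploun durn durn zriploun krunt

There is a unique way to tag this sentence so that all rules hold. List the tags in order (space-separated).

V P V V P N

Candidates per position — 1:durn {V}; 2:zriploun {P,N}; 3:durn {V}; 4:durn {V}; 5:zriploun {P,N}; 6:krunt {N}.
Word 2 cannot be N — rule 3 would then fail for every completion. It is P.
Word 5 cannot be N — rule 3 would then fail for every completion. It is P.
That leaves exactly one tagging: V P V V P N.
Checking: rule 1 ✓; rule 2 ✓; rule 3 ✓; rule 4 ✓.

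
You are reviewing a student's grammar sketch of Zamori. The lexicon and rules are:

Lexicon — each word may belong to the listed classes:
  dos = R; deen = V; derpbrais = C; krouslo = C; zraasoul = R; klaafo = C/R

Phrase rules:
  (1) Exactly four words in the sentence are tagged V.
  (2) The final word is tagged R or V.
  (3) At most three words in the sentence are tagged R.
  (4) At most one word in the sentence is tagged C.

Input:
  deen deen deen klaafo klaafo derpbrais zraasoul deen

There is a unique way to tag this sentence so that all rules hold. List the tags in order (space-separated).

Candidates per position — 1:deen {V}; 2:deen {V}; 3:deen {V}; 4:klaafo {C,R}; 5:klaafo {C,R}; 6:derpbrais {C}; 7:zraasoul {R}; 8:deen {V}.
Position 4: C is ruled out by rule 4; that leaves R.
Position 5: C is ruled out by rule 4; that leaves R.
The unique satisfying tagging is: V V V R R C R V.
Rule-by-rule: rule 1 satisfied; rule 2 satisfied; rule 3 satisfied; rule 4 satisfied.

V V V R R C R V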